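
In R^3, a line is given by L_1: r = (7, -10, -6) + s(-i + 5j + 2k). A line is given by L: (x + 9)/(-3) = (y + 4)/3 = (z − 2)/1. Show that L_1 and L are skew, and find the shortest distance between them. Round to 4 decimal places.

L has direction (-3, 3, 1) through (-9, -4, 2).
Common perpendicular direction n = (-1, 5, 2) × (-3, 3, 1) = (-1, -5, 12).
With w = (-9, -4, 2) − (7, -10, -6) = (-16, 6, 8), w · n = 82.
Since n ≠ 0 the lines are not parallel, and w · n = 82 ≠ 0 so they do not intersect; hence they are skew.
Distance = |w · n| / |n| = |82| / √170 ≈ 6.2891.

6.2891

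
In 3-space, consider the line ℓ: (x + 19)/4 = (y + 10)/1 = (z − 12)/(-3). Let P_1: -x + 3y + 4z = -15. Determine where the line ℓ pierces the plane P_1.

ℓ has direction (4, 1, -3) through (-19, -10, 12).
Substitute r = (-19, -10, 12) + t(4, 1, -3) into the plane: 37 + (-13)t = -15, so t = 4.
Intersection: (-19, -10, 12) + 4·(4, 1, -3) = (-3, -6, 0).

(-3, -6, 0)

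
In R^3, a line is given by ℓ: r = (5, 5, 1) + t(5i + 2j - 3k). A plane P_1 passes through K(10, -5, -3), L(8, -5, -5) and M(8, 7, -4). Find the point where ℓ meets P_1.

(10, 7, -2)

KL = (-2, 0, -2), KM = (-2, 12, -1); a normal to P_1 is KL × KM = (24, 2, -24).
Using K: P_1 has equation 24x + 2y - 24z = 302.
Substitute r = (5, 5, 1) + t(5, 2, -3) into the plane: 106 + 196t = 302, so t = 1.
Intersection: (5, 5, 1) + 1·(5, 2, -3) = (10, 7, -2).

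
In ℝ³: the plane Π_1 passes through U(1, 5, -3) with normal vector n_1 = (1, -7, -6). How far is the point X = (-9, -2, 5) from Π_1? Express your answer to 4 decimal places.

0.9705

Π_1: n_1·r = n_1·U gives x - 7y - 6z = -16.
n·X − d = (1)·(-9) + (-7)·(-2) + (-6)·(5) − (-16) = -9; |n| = √86.
Distance = |-9| / √86 = 9/√86 ≈ 0.9705.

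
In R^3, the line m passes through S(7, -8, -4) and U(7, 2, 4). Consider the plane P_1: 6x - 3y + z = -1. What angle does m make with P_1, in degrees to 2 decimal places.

A direction vector for m is U − S = (0, 10, 8).
sin θ = |n·v| / (|n||v|) = |-22| / (√46 · √164) = 0.25329.
θ ≈ 14.67°.

14.67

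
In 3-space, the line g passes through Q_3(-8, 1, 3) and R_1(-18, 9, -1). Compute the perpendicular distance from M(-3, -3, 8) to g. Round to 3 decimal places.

A direction vector for g is R_1 − Q_3 = (-10, 8, -4).
Taking (-8, 1, 3) on g with direction v = (-10, 8, -4): w = M − (-8, 1, 3) = (5, -4, 5), and w × v = (-24, -30, 0).
Distance = |w × v| / |v| = √1476 / √180 ≈ 2.864.

2.864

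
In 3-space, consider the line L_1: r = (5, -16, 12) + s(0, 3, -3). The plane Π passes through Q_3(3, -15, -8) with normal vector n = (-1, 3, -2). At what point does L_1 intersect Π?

(5, -7, 3)

Π: n·r = n·Q_3 gives -x + 3y - 2z = -32.
Substitute r = (5, -16, 12) + t(0, 3, -3) into the plane: -77 + 15t = -32, so t = 3.
Intersection: (5, -16, 12) + 3·(0, 3, -3) = (5, -7, 3).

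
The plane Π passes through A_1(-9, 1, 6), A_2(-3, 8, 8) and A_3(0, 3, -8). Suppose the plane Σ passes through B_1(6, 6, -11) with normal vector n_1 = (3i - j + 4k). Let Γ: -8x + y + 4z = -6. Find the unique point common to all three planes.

A_1A_2 = (6, 7, 2), A_1A_3 = (9, 2, -14); a normal to Π is A_1A_2 × A_1A_3 = (-102, 102, -51).
Using A_1: Π has equation -102x + 102y - 51z = 714.
Σ: n_1·r = n_1·B_1 gives 3x - y + 4z = -32.
Solving the 3×3 linear system -102x + 102y - 51z = 714, 3x - y + 4z = -32, -8x + y + 4z = -6 (e.g. by elimination or Cramer's rule, determinant = -3417) gives (-2, 2, -6).

(-2, 2, -6)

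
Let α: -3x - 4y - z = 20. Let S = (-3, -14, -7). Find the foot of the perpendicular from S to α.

(3, -6, -5)

Foot = S − λn with λ = (n·S − d)/|n|² = (72 − 20)/26 = 2.
Foot = (-3, -14, -7) − 2·(-3, -4, -1) = (3, -6, -5).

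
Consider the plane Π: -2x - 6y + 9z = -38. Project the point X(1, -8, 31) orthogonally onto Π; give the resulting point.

Foot = X − λn with λ = (n·X − d)/|n|² = (325 − (-38))/121 = 3.
Foot = (1, -8, 31) − 3·(-2, -6, 9) = (7, 10, 4).

(7, 10, 4)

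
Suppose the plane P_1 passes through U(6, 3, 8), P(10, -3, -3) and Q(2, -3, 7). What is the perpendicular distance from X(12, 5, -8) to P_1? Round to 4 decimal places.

UP = (4, -6, -11), UQ = (-4, -6, -1); a normal to P_1 is UP × UQ = (-60, 48, -48).
Using U: P_1 has equation -60x + 48y - 48z = -600.
n·X − d = (-60)·(12) + (48)·(5) + (-48)·(-8) − (-600) = 504; |n| = √8208.
Distance = |504| / √8208 = 504/√8208 ≈ 5.5630.

5.5630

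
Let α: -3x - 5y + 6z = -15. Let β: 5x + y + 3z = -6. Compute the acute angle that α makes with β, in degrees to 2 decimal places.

cos θ = |n₁·n₂| / (|n₁||n₂|) = |-2| / (√70 · √35).
θ = arccos(0.04041) ≈ 87.68°.

87.68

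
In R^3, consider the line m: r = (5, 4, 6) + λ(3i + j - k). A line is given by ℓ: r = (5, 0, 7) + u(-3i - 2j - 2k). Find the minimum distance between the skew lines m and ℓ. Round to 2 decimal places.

3.79

Common perpendicular direction n = (3, 1, -1) × (-3, -2, -2) = (-4, 9, -3).
With w = (5, 0, 7) − (5, 4, 6) = (0, -4, 1), w · n = -39.
Distance = |w · n| / |n| = |-39| / √106 ≈ 3.79.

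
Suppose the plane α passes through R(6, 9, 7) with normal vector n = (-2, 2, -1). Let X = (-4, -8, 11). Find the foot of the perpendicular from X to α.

(-8, -4, 9)

α: n·r = n·R gives -2x + 2y - z = -1.
Foot = X − λn with λ = (n·X − d)/|n|² = (-19 − (-1))/9 = -2.
Foot = (-4, -8, 11) − (-2)·(-2, 2, -1) = (-8, -4, 9).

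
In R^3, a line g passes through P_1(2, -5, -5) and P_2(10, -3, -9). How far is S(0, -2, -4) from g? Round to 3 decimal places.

3.416

A direction vector for g is P_2 − P_1 = (8, 2, -4).
Taking (2, -5, -5) on g with direction v = (8, 2, -4): w = S − (2, -5, -5) = (-2, 3, 1), and w × v = (-14, 0, -28).
Distance = |w × v| / |v| = √980 / √84 ≈ 3.416.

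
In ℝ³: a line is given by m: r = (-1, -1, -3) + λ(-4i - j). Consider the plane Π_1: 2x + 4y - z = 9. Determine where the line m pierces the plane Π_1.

(3, 0, -3)

Substitute r = (-1, -1, -3) + t(-4, -1, 0) into the plane: -3 + (-12)t = 9, so t = -1.
Intersection: (-1, -1, -3) + (-1)·(-4, -1, 0) = (3, 0, -3).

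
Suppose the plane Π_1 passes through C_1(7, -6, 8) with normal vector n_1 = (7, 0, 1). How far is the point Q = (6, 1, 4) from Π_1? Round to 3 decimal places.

1.556

Π_1: n_1·r = n_1·C_1 gives 7x + z = 57.
n·Q − d = (7)·(6) + (0)·(1) + (1)·(4) − 57 = -11; |n| = √50.
Distance = |-11| / √50 = 11/√50 ≈ 1.556.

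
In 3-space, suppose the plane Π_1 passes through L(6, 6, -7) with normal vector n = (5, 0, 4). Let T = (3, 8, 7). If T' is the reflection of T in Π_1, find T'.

Π_1: n·r = n·L gives 5x + 4z = 2.
λ = (n·T − d)/|n|² = (43 − 2)/41 = 1.
Reflection = T − 2λn = (3, 8, 7) − 2·(5, 0, 4) = (-7, 8, -1).

(-7, 8, -1)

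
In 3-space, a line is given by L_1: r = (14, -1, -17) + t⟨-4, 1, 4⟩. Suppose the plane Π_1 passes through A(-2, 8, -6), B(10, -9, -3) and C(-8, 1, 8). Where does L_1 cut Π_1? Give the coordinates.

AB = (12, -17, 3), AC = (-6, -7, 14); a normal to Π_1 is AB × AC = (-217, -186, -186).
Using A: Π_1 has equation -217x - 186y - 186z = 62.
Substitute r = (14, -1, -17) + t(-4, 1, 4) into the plane: 310 + (-62)t = 62, so t = 4.
Intersection: (14, -1, -17) + 4·(-4, 1, 4) = (-2, 3, -1).

(-2, 3, -1)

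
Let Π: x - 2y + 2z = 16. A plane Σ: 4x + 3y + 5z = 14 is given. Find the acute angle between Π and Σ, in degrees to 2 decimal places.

cos θ = |n₁·n₂| / (|n₁||n₂|) = |8| / (√9 · √50).
θ = arccos(0.37712) ≈ 67.84°.

67.84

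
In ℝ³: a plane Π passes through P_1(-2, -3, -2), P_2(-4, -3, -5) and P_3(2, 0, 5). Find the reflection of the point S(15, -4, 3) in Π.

(-3, -8, 15)

P_1P_2 = (-2, 0, -3), P_1P_3 = (4, 3, 7); a normal to Π is P_1P_2 × P_1P_3 = (9, 2, -6).
Using P_1: Π has equation 9x + 2y - 6z = -12.
λ = (n·S − d)/|n|² = (109 − (-12))/121 = 1.
Reflection = S − 2λn = (15, -4, 3) − 2·(9, 2, -6) = (-3, -8, 15).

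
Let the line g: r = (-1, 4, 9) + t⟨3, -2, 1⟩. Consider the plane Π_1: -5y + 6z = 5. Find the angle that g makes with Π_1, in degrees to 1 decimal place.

sin θ = |n·v| / (|n||v|) = |16| / (√61 · √14) = 0.54751.
θ ≈ 33.2°.

33.2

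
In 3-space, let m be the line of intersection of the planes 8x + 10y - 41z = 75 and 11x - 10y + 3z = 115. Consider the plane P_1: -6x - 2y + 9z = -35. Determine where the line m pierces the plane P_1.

Direction of m: (8, 10, -41) × (11, -10, 3) = (-380, -475, -190).
A point on m: solving the two plane equations with x = -12 gives (-12, -28, -11).
Substitute r = (-12, -28, -11) + t(-380, -475, -190) into the plane: 29 + 1520t = -35, so t = -4/95.
Intersection: (-12, -28, -11) + (-4/95)·(-380, -475, -190) = (4, -8, -3).

(4, -8, -3)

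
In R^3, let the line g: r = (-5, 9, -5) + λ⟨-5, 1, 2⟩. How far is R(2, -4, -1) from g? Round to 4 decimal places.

Taking (-5, 9, -5) on g with direction v = (-5, 1, 2): w = R − (-5, 9, -5) = (7, -13, 4), and w × v = (-30, -34, -58).
Distance = |w × v| / |v| = √5420 / √30 ≈ 13.4412.

13.4412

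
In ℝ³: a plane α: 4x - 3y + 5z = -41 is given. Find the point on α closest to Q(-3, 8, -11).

(1, 5, -6)

Foot = Q − λn with λ = (n·Q − d)/|n|² = (-91 − (-41))/50 = -1.
Foot = (-3, 8, -11) − (-1)·(4, -3, 5) = (1, 5, -6).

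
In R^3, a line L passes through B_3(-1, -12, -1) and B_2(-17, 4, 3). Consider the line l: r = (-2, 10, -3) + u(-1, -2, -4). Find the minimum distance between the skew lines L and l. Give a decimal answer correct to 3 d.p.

A direction vector for L is B_2 − B_3 = (-16, 16, 4).
Common perpendicular direction n = (-16, 16, 4) × (-1, -2, -4) = (-56, -68, 48).
With w = (-2, 10, -3) − (-1, -12, -1) = (-1, 22, -2), w · n = -1536.
Distance = |w · n| / |n| = |-1536| / √10064 ≈ 15.311.

15.311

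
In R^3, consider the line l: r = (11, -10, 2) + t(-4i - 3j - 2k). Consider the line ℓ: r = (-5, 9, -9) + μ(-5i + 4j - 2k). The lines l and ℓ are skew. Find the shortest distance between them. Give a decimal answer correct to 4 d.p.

Common perpendicular direction n = (-4, -3, -2) × (-5, 4, -2) = (14, 2, -31).
With w = (-5, 9, -9) − (11, -10, 2) = (-16, 19, -11), w · n = 155.
Distance = |w · n| / |n| = |155| / √1161 ≈ 4.5490.

4.5490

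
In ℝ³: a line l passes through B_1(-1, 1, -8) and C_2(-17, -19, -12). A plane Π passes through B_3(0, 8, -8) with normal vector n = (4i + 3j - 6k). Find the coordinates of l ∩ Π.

A direction vector for l is C_2 − B_1 = (-16, -20, -4).
Π: n·r = n·B_3 gives 4x + 3y - 6z = 72.
Substitute r = (-1, 1, -8) + t(-16, -20, -4) into the plane: 47 + (-100)t = 72, so t = -1/4.
Intersection: (-1, 1, -8) + (-1/4)·(-16, -20, -4) = (3, 6, -7).

(3, 6, -7)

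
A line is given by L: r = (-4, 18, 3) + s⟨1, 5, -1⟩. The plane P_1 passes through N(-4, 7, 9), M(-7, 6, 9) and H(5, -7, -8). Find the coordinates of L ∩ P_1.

(-7, 3, 6)

NM = (-3, -1, 0), NH = (9, -14, -17); a normal to P_1 is NM × NH = (17, -51, 51).
Using N: P_1 has equation 17x - 51y + 51z = 34.
Substitute r = (-4, 18, 3) + t(1, 5, -1) into the plane: -833 + (-289)t = 34, so t = -3.
Intersection: (-4, 18, 3) + (-3)·(1, 5, -1) = (-7, 3, 6).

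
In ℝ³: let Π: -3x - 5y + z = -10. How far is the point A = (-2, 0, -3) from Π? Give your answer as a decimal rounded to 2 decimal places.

2.20

n·A − d = (-3)·(-2) + (-5)·(0) + (1)·(-3) − (-10) = 13; |n| = √35.
Distance = |13| / √35 = 13/√35 ≈ 2.20.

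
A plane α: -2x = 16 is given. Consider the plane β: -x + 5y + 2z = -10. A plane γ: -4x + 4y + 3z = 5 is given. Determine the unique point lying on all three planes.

Solving the 3×3 linear system -2x = 16, -x + 5y + 2z = -10, -4x + 4y + 3z = 5 (e.g. by elimination or Cramer's rule, determinant = -14) gives (-8, 0, -9).

(-8, 0, -9)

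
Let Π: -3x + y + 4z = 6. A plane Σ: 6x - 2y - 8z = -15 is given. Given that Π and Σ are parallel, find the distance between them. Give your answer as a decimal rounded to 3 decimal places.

Rescale Σ by 1/(-2): -3x + y + 4z = 15/2. Then distance = |6 − (15/2)| / √26 ≈ 0.294.

0.294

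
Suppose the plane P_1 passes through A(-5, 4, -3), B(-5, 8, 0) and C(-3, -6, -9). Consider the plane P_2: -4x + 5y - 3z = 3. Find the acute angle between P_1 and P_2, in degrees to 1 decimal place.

AB = (0, 4, 3), AC = (2, -10, -6); a normal to P_1 is AB × AC = (6, 6, -8).
Using A: P_1 has equation 6x + 6y - 8z = 18.
cos θ = |n₁·n₂| / (|n₁||n₂|) = |30| / (√136 · √50).
θ = arccos(0.36380) ≈ 68.7°.

68.7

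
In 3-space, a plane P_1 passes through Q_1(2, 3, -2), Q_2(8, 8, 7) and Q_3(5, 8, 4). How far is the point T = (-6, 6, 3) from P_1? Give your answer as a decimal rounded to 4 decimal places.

7.2906

Q_1Q_2 = (6, 5, 9), Q_1Q_3 = (3, 5, 6); a normal to P_1 is Q_1Q_2 × Q_1Q_3 = (-15, -9, 15).
Using Q_1: P_1 has equation -15x - 9y + 15z = -87.
n·T − d = (-15)·(-6) + (-9)·(6) + (15)·(3) − (-87) = 168; |n| = √531.
Distance = |168| / √531 = 168/√531 ≈ 7.2906.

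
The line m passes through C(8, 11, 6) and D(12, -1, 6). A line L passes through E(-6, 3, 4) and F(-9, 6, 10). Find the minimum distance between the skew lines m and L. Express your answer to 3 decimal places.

15.679

A direction vector for m is D − C = (4, -12, 0).
A direction vector for L is F − E = (-3, 3, 6).
Common perpendicular direction n = (4, -12, 0) × (-3, 3, 6) = (-72, -24, -24).
With w = (-6, 3, 4) − (8, 11, 6) = (-14, -8, -2), w · n = 1248.
Distance = |w · n| / |n| = |1248| / √6336 ≈ 15.679.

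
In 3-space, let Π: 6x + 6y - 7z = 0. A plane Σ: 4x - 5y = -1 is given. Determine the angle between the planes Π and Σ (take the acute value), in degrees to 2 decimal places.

85.11

cos θ = |n₁·n₂| / (|n₁||n₂|) = |-6| / (√121 · √41).
θ = arccos(0.08519) ≈ 85.11°.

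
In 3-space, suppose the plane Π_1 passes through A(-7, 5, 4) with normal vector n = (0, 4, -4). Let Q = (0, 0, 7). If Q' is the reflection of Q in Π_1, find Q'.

Π_1: n·r = n·A gives 4y - 4z = 4.
λ = (n·Q − d)/|n|² = (-28 − 4)/32 = -1.
Reflection = Q − 2λn = (0, 0, 7) − (-2)·(0, 4, -4) = (0, 8, -1).

(0, 8, -1)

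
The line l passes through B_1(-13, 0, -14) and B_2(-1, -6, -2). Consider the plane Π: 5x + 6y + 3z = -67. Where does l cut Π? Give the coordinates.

(-5, -4, -6)

A direction vector for l is B_2 − B_1 = (12, -6, 12).
Substitute r = (-13, 0, -14) + t(12, -6, 12) into the plane: -107 + 60t = -67, so t = 2/3.
Intersection: (-13, 0, -14) + (2/3)·(12, -6, 12) = (-5, -4, -6).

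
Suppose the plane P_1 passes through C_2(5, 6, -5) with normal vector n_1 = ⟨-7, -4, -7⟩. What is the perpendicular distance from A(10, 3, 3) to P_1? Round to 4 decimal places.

7.3990

P_1: n_1·r = n_1·C_2 gives -7x - 4y - 7z = -24.
n·A − d = (-7)·(10) + (-4)·(3) + (-7)·(3) − (-24) = -79; |n| = √114.
Distance = |-79| / √114 = 79/√114 ≈ 7.3990.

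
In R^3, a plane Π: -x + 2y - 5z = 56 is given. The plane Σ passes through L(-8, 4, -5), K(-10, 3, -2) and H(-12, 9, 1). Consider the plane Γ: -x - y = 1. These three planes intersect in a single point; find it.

(-6, 5, -8)

LK = (-2, -1, 3), LH = (-4, 5, 6); a normal to Σ is LK × LH = (-21, 0, -14).
Using L: Σ has equation -21x - 14z = 238.
Solving the 3×3 linear system -x + 2y - 5z = 56, -21x - 14z = 238, -x - y = 1 (e.g. by elimination or Cramer's rule, determinant = -63) gives (-6, 5, -8).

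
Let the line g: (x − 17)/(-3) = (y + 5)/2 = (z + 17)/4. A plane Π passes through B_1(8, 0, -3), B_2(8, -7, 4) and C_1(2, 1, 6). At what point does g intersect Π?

g has direction (-3, 2, 4) through (17, -5, -17).
B_1B_2 = (0, -7, 7), B_1C_1 = (-6, 1, 9); a normal to Π is B_1B_2 × B_1C_1 = (-70, -42, -42).
Using B_1: Π has equation -70x - 42y - 42z = -434.
Substitute r = (17, -5, -17) + t(-3, 2, 4) into the plane: -266 + (-42)t = -434, so t = 4.
Intersection: (17, -5, -17) + 4·(-3, 2, 4) = (5, 3, -1).

(5, 3, -1)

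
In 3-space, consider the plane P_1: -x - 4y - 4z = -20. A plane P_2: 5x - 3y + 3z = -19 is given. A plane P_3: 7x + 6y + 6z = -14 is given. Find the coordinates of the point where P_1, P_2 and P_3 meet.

Solving the 3×3 linear system -x - 4y - 4z = -20, 5x - 3y + 3z = -19, 7x + 6y + 6z = -14 (e.g. by elimination or Cramer's rule, determinant = -132) gives (-8, 0, 7).

(-8, 0, 7)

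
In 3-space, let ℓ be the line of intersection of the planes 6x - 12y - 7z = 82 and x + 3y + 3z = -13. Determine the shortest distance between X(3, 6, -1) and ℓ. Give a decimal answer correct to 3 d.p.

Direction of ℓ: (6, -12, -7) × (1, 3, 3) = (-15, -25, 30).
A point on ℓ: solving the two plane equations with x = 2 gives (2, -7, 2).
Taking (2, -7, 2) on ℓ with direction v = (-15, -25, 30): w = X − (2, -7, 2) = (1, 13, -3), and w × v = (315, 15, 170).
Distance = |w × v| / |v| = √128350 / √1750 ≈ 8.564.

8.564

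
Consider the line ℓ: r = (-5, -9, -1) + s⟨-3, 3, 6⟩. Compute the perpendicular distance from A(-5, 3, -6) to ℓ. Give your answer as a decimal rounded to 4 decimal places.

Taking (-5, -9, -1) on ℓ with direction v = (-3, 3, 6): w = A − (-5, -9, -1) = (0, 12, -5), and w × v = (87, 15, 36).
Distance = |w × v| / |v| = √9090 / √54 ≈ 12.9743.

12.9743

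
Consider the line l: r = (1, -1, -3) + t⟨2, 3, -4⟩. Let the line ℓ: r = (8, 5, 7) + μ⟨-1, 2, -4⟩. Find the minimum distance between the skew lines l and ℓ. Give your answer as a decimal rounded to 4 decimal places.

Common perpendicular direction n = (2, 3, -4) × (-1, 2, -4) = (-4, 12, 7).
With w = (8, 5, 7) − (1, -1, -3) = (7, 6, 10), w · n = 114.
Distance = |w · n| / |n| = |114| / √209 ≈ 7.8855.

7.8855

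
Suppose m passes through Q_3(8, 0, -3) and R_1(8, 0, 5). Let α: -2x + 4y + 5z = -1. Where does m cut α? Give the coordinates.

A direction vector for m is R_1 − Q_3 = (0, 0, 8).
Substitute r = (8, 0, -3) + t(0, 0, 8) into the plane: -31 + 40t = -1, so t = 3/4.
Intersection: (8, 0, -3) + (3/4)·(0, 0, 8) = (8, 0, 3).

(8, 0, 3)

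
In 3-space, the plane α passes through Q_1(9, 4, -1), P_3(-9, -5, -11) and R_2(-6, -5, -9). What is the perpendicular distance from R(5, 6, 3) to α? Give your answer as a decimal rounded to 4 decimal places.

Q_1P_3 = (-18, -9, -10), Q_1R_2 = (-15, -9, -8); a normal to α is Q_1P_3 × Q_1R_2 = (-18, 6, 27).
Using Q_1: α has equation -18x + 6y + 27z = -165.
n·R − d = (-18)·(5) + (6)·(6) + (27)·(3) − (-165) = 192; |n| = √1089.
Distance = |192| / √1089 = 192/√1089 ≈ 5.8182.

5.8182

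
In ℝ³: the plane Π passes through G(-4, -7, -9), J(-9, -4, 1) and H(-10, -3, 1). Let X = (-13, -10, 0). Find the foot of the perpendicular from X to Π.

(-8, -5, 1)

GJ = (-5, 3, 10), GH = (-6, 4, 10); a normal to Π is GJ × GH = (-10, -10, -2).
Using G: Π has equation -10x - 10y - 2z = 128.
Foot = X − λn with λ = (n·X − d)/|n|² = (230 − 128)/204 = 1/2.
Foot = (-13, -10, 0) − (1/2)·(-10, -10, -2) = (-8, -5, 1).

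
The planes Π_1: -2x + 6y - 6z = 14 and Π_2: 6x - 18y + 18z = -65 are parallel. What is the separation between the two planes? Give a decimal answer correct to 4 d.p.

0.8794

Rescale Π_2 by 1/(-3): -2x + 6y - 6z = 65/3. Then distance = |14 − (65/3)| / √76 ≈ 0.8794.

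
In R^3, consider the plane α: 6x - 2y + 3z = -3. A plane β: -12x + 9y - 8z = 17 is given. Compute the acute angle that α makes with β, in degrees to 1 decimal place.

16.7

cos θ = |n₁·n₂| / (|n₁||n₂|) = |-114| / (√49 · √289).
θ = arccos(0.95798) ≈ 16.7°.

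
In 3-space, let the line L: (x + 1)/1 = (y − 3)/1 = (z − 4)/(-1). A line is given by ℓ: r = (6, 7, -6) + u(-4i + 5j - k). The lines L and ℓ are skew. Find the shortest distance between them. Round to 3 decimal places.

L has direction (1, 1, -1) through (-1, 3, 4).
Common perpendicular direction n = (1, 1, -1) × (-4, 5, -1) = (4, 5, 9).
With w = (6, 7, -6) − (-1, 3, 4) = (7, 4, -10), w · n = -42.
Distance = |w · n| / |n| = |-42| / √122 ≈ 3.803.

3.803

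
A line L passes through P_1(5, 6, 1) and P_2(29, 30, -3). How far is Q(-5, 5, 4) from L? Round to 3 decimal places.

6.692

A direction vector for L is P_2 − P_1 = (24, 24, -4).
Taking (5, 6, 1) on L with direction v = (24, 24, -4): w = Q − (5, 6, 1) = (-10, -1, 3), and w × v = (-68, 32, -216).
Distance = |w × v| / |v| = √52304 / √1168 ≈ 6.692.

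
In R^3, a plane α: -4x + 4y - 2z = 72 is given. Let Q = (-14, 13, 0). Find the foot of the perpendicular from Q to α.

Foot = Q − λn with λ = (n·Q − d)/|n|² = (108 − 72)/36 = 1.
Foot = (-14, 13, 0) − 1·(-4, 4, -2) = (-10, 9, 2).

(-10, 9, 2)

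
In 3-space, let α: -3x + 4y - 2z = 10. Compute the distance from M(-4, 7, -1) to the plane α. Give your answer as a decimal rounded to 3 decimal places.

n·M − d = (-3)·(-4) + (4)·(7) + (-2)·(-1) − 10 = 32; |n| = √29.
Distance = |32| / √29 = 32/√29 ≈ 5.942.

5.942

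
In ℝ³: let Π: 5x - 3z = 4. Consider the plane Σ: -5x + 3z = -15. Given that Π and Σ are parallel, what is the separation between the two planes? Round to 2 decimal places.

Rescale Σ by 1/(-1): 5x - 3z = 15. Then distance = |4 − 15| / √34 ≈ 1.89.

1.89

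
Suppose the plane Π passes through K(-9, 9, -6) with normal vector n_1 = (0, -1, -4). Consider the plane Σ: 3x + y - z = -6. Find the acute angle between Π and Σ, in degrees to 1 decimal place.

77.3

Π: n_1·r = n_1·K gives -y - 4z = 15.
cos θ = |n₁·n₂| / (|n₁||n₂|) = |3| / (√17 · √11).
θ = arccos(0.21938) ≈ 77.3°.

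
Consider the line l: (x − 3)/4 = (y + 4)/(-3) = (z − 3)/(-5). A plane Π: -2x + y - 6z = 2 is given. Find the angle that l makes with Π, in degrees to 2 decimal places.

l has direction (4, -3, -5) through (3, -4, 3).
sin θ = |n·v| / (|n||v|) = |19| / (√41 · √50) = 0.41964.
θ ≈ 24.81°.

24.81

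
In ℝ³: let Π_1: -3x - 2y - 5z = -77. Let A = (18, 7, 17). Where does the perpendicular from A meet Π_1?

Foot = A − λn with λ = (n·A − d)/|n|² = (-153 − (-77))/38 = -2.
Foot = (18, 7, 17) − (-2)·(-3, -2, -5) = (12, 3, 7).

(12, 3, 7)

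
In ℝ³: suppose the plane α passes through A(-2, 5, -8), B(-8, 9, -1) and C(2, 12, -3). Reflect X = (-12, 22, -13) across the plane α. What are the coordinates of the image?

AB = (-6, 4, 7), AC = (4, 7, 5); a normal to α is AB × AC = (-29, 58, -58).
Using A: α has equation -29x + 58y - 58z = 812.
λ = (n·X − d)/|n|² = (2378 − 812)/7569 = 6/29.
Reflection = X − 2λn = (-12, 22, -13) − (12/29)·(-29, 58, -58) = (0, -2, 11).

(0, -2, 11)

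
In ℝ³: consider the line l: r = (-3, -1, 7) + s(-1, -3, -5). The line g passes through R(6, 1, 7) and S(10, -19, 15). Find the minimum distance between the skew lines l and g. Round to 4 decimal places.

A direction vector for g is S − R = (4, -20, 8).
Common perpendicular direction n = (-1, -3, -5) × (4, -20, 8) = (-124, -12, 32).
With w = (6, 1, 7) − (-3, -1, 7) = (9, 2, 0), w · n = -1140.
Distance = |w · n| / |n| = |-1140| / √16544 ≈ 8.8631.

8.8631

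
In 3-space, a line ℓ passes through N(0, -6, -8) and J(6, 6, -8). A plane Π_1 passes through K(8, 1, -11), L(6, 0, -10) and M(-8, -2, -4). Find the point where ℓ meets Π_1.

A direction vector for ℓ is J − N = (6, 12, 0).
KL = (-2, -1, 1), KM = (-16, -3, 7); a normal to Π_1 is KL × KM = (-4, -2, -10).
Using K: Π_1 has equation -4x - 2y - 10z = 76.
Substitute r = (0, -6, -8) + t(6, 12, 0) into the plane: 92 + (-48)t = 76, so t = 1/3.
Intersection: (0, -6, -8) + (1/3)·(6, 12, 0) = (2, -2, -8).

(2, -2, -8)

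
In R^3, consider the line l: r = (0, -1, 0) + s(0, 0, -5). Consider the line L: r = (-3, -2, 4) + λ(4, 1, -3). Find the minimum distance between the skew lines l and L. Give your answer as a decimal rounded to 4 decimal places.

0.2425

Common perpendicular direction n = (0, 0, -5) × (4, 1, -3) = (5, -20, 0).
With w = (-3, -2, 4) − (0, -1, 0) = (-3, -1, 4), w · n = 5.
Distance = |w · n| / |n| = |5| / √425 ≈ 0.2425.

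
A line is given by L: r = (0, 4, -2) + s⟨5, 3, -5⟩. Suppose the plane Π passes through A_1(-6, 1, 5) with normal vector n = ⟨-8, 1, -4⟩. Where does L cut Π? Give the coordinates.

Π: n·r = n·A_1 gives -8x + y - 4z = 29.
Substitute r = (0, 4, -2) + t(5, 3, -5) into the plane: 12 + (-17)t = 29, so t = -1.
Intersection: (0, 4, -2) + (-1)·(5, 3, -5) = (-5, 1, 3).

(-5, 1, 3)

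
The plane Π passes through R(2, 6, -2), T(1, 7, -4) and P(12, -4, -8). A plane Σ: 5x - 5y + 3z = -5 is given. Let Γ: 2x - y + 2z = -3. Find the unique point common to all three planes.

(5, 3, -5)

RT = (-1, 1, -2), RP = (10, -10, -6); a normal to Π is RT × RP = (-26, -26, 0).
Using R: Π has equation -26x - 26y = -208.
Solving the 3×3 linear system -26x - 26y = -208, 5x - 5y + 3z = -5, 2x - y + 2z = -3 (e.g. by elimination or Cramer's rule, determinant = 286) gives (5, 3, -5).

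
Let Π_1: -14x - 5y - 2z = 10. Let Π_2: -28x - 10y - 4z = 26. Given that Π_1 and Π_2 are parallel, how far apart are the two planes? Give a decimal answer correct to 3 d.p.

Rescale Π_2 by 1/2: -14x - 5y - 2z = 13. Then distance = |10 − 13| / √225 ≈ 0.200.

0.200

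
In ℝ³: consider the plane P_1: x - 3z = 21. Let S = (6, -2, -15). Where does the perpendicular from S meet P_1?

Foot = S − λn with λ = (n·S − d)/|n|² = (51 − 21)/10 = 3.
Foot = (6, -2, -15) − 3·(1, 0, -3) = (3, -2, -6).

(3, -2, -6)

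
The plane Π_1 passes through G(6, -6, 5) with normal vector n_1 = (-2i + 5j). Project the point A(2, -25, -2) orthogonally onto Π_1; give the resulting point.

(-4, -10, -2)

Π_1: n_1·r = n_1·G gives -2x + 5y = -42.
Foot = A − λn with λ = (n·A − d)/|n|² = (-129 − (-42))/29 = -3.
Foot = (2, -25, -2) − (-3)·(-2, 5, 0) = (-4, -10, -2).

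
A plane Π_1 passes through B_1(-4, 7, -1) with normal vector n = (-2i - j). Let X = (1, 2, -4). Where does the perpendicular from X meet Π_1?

Π_1: n·r = n·B_1 gives -2x - y = 1.
Foot = X − λn with λ = (n·X − d)/|n|² = (-4 − 1)/5 = -1.
Foot = (1, 2, -4) − (-1)·(-2, -1, 0) = (-1, 1, -4).

(-1, 1, -4)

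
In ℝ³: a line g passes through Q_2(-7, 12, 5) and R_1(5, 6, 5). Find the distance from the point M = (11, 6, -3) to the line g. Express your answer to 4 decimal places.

A direction vector for g is R_1 − Q_2 = (12, -6, 0).
Taking (-7, 12, 5) on g with direction v = (12, -6, 0): w = M − (-7, 12, 5) = (18, -6, -8), and w × v = (-48, -96, -36).
Distance = |w × v| / |v| = √12816 / √180 ≈ 8.4380.

8.4380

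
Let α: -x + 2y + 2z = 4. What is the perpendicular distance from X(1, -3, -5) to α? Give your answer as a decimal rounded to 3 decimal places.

7.000

n·X − d = (-1)·(1) + (2)·(-3) + (2)·(-5) − 4 = -21; |n| = √9.
Distance = |-21| / √9 = 21/√9 ≈ 7.000.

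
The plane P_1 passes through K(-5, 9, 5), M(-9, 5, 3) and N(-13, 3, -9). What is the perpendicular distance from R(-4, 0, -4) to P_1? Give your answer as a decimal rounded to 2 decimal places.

7.93

KM = (-4, -4, -2), KN = (-8, -6, -14); a normal to P_1 is KM × KN = (44, -40, -8).
Using K: P_1 has equation 44x - 40y - 8z = -620.
n·R − d = (44)·(-4) + (-40)·(0) + (-8)·(-4) − (-620) = 476; |n| = √3600.
Distance = |476| / √3600 = 476/√3600 ≈ 7.93.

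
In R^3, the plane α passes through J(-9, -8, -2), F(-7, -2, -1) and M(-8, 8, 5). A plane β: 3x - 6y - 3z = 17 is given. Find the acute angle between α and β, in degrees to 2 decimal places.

74.21

JF = (2, 6, 1), JM = (1, 16, 7); a normal to α is JF × JM = (26, -13, 26).
Using J: α has equation 26x - 13y + 26z = -182.
cos θ = |n₁·n₂| / (|n₁||n₂|) = |78| / (√1521 · √54).
θ = arccos(0.27217) ≈ 74.21°.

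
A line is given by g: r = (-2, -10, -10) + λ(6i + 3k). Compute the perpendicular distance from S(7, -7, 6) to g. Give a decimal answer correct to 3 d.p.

10.714

Taking (-2, -10, -10) on g with direction v = (6, 0, 3): w = S − (-2, -10, -10) = (9, 3, 16), and w × v = (9, 69, -18).
Distance = |w × v| / |v| = √5166 / √45 ≈ 10.714.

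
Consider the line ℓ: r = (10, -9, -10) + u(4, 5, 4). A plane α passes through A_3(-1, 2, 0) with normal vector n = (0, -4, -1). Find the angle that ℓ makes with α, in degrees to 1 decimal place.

50.4

α: n·r = n·A_3 gives -4y - z = -8.
sin θ = |n·v| / (|n||v|) = |-24| / (√17 · √57) = 0.77099.
θ ≈ 50.4°.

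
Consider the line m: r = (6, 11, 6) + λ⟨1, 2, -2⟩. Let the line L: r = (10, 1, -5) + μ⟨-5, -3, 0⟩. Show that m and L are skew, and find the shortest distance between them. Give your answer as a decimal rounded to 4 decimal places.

Common perpendicular direction n = (1, 2, -2) × (-5, -3, 0) = (-6, 10, 7).
With w = (10, 1, -5) − (6, 11, 6) = (4, -10, -11), w · n = -201.
Since n ≠ 0 the lines are not parallel, and w · n = -201 ≠ 0 so they do not intersect; hence they are skew.
Distance = |w · n| / |n| = |-201| / √185 ≈ 14.7778.

14.7778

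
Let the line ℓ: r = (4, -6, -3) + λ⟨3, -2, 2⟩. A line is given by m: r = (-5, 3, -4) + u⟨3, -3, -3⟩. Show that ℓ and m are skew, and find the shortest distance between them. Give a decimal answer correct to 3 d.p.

Common perpendicular direction n = (3, -2, 2) × (3, -3, -3) = (12, 15, -3).
With w = (-5, 3, -4) − (4, -6, -3) = (-9, 9, -1), w · n = 30.
Since n ≠ 0 the lines are not parallel, and w · n = 30 ≠ 0 so they do not intersect; hence they are skew.
Distance = |w · n| / |n| = |30| / √378 ≈ 1.543.

1.543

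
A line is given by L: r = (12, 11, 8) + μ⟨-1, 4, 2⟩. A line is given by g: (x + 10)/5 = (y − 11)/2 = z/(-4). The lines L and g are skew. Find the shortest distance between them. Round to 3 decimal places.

20.309

g has direction (5, 2, -4) through (-10, 11, 0).
Common perpendicular direction n = (-1, 4, 2) × (5, 2, -4) = (-20, 6, -22).
With w = (-10, 11, 0) − (12, 11, 8) = (-22, 0, -8), w · n = 616.
Distance = |w · n| / |n| = |616| / √920 ≈ 20.309.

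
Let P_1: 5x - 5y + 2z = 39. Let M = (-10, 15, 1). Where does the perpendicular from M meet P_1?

(5, 0, 7)

Foot = M − λn with λ = (n·M − d)/|n|² = (-123 − 39)/54 = -3.
Foot = (-10, 15, 1) − (-3)·(5, -5, 2) = (5, 0, 7).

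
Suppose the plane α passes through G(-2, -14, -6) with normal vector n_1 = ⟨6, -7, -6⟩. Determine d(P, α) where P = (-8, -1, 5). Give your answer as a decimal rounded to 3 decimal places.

α: n_1·r = n_1·G gives 6x - 7y - 6z = 122.
n·P − d = (6)·(-8) + (-7)·(-1) + (-6)·(5) − 122 = -193; |n| = √121.
Distance = |-193| / √121 = 193/√121 ≈ 17.545.

17.545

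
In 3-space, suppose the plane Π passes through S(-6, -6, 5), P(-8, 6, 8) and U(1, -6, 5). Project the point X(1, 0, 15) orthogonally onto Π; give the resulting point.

SP = (-2, 12, 3), SU = (7, 0, 0); a normal to Π is SP × SU = (0, 21, -84).
Using S: Π has equation 21y - 84z = -546.
Foot = X − λn with λ = (n·X − d)/|n|² = (-1260 − (-546))/7497 = -2/21.
Foot = (1, 0, 15) − (-2/21)·(0, 21, -84) = (1, 2, 7).

(1, 2, 7)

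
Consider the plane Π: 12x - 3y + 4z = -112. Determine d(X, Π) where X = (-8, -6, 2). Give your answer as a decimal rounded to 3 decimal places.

n·X − d = (12)·(-8) + (-3)·(-6) + (4)·(2) − (-112) = 42; |n| = √169.
Distance = |42| / √169 = 42/√169 ≈ 3.231.

3.231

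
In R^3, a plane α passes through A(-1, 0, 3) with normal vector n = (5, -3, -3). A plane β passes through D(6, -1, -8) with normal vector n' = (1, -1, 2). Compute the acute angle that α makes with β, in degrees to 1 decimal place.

82.8

α: n·r = n·A gives 5x - 3y - 3z = -14.
β: n'·r = n'·D gives x - y + 2z = -9.
cos θ = |n₁·n₂| / (|n₁||n₂|) = |2| / (√43 · √6).
θ = arccos(0.12451) ≈ 82.8°.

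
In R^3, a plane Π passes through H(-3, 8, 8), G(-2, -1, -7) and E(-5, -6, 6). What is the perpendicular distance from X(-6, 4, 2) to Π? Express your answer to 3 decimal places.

HG = (1, -9, -15), HE = (-2, -14, -2); a normal to Π is HG × HE = (-192, 32, -32).
Using H: Π has equation -192x + 32y - 32z = 576.
n·X − d = (-192)·(-6) + (32)·(4) + (-32)·(2) − 576 = 640; |n| = √38912.
Distance = |640| / √38912 = 640/√38912 ≈ 3.244.

3.244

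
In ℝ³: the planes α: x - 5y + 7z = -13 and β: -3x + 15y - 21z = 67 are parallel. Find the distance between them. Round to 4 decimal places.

1.0777

Rescale β by 1/(-3): x - 5y + 7z = -67/3. Then distance = |-13 − (-67/3)| / √75 ≈ 1.0777.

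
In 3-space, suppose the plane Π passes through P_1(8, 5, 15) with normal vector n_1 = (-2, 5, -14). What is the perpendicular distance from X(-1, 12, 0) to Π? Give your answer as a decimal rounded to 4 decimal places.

17.5333

Π: n_1·r = n_1·P_1 gives -2x + 5y - 14z = -201.
n·X − d = (-2)·(-1) + (5)·(12) + (-14)·(0) − (-201) = 263; |n| = √225.
Distance = |263| / √225 = 263/√225 ≈ 17.5333.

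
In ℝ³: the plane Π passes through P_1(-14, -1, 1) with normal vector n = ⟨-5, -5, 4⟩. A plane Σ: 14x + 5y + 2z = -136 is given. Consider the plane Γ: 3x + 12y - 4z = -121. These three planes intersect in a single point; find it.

Π: n·r = n·P_1 gives -5x - 5y + 4z = 79.
Solving the 3×3 linear system -5x - 5y + 4z = 79, 14x + 5y + 2z = -136, 3x + 12y - 4z = -121 (e.g. by elimination or Cramer's rule, determinant = 522) gives (-7, -8, 1).

(-7, -8, 1)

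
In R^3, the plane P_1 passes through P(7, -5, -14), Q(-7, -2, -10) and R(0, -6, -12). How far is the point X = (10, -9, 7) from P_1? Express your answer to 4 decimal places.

PQ = (-14, 3, 4), PR = (-7, -1, 2); a normal to P_1 is PQ × PR = (10, 0, 35).
Using P: P_1 has equation 10x + 35z = -420.
n·X − d = (10)·(10) + (0)·(-9) + (35)·(7) − (-420) = 765; |n| = √1325.
Distance = |765| / √1325 = 765/√1325 ≈ 21.0162.

21.0162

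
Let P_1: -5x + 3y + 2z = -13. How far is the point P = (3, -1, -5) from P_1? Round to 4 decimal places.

n·P − d = (-5)·(3) + (3)·(-1) + (2)·(-5) − (-13) = -15; |n| = √38.
Distance = |-15| / √38 = 15/√38 ≈ 2.4333.

2.4333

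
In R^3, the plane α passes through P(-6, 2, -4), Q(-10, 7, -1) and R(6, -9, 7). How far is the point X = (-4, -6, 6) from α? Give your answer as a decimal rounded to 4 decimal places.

5.2000

PQ = (-4, 5, 3), PR = (12, -11, 11); a normal to α is PQ × PR = (88, 80, -16).
Using P: α has equation 88x + 80y - 16z = -304.
n·X − d = (88)·(-4) + (80)·(-6) + (-16)·(6) − (-304) = -624; |n| = √14400.
Distance = |-624| / √14400 = 624/√14400 ≈ 5.2000.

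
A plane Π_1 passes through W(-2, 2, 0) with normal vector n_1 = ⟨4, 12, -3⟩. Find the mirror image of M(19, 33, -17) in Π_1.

(-5, -39, 1)

Π_1: n_1·r = n_1·W gives 4x + 12y - 3z = 16.
λ = (n·M − d)/|n|² = (523 − 16)/169 = 3.
Reflection = M − 2λn = (19, 33, -17) − 6·(4, 12, -3) = (-5, -39, 1).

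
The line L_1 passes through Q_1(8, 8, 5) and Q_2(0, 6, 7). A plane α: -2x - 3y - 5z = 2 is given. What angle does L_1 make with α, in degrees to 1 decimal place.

A direction vector for L_1 is Q_2 − Q_1 = (-8, -2, 2).
sin θ = |n·v| / (|n||v|) = |12| / (√38 · √72) = 0.22942.
θ ≈ 13.3°.

13.3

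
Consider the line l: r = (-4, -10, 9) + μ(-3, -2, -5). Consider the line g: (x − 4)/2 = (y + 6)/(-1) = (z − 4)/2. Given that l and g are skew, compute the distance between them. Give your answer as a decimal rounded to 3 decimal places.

10.180

g has direction (2, -1, 2) through (4, -6, 4).
Common perpendicular direction n = (-3, -2, -5) × (2, -1, 2) = (-9, -4, 7).
With w = (4, -6, 4) − (-4, -10, 9) = (8, 4, -5), w · n = -123.
Distance = |w · n| / |n| = |-123| / √146 ≈ 10.180.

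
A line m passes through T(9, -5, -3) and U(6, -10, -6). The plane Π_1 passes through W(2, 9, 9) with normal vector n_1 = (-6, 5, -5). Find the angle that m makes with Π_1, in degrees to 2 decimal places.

7.56

A direction vector for m is U − T = (-3, -5, -3).
Π_1: n_1·r = n_1·W gives -6x + 5y - 5z = -12.
sin θ = |n·v| / (|n||v|) = |8| / (√86 · √43) = 0.13155.
θ ≈ 7.56°.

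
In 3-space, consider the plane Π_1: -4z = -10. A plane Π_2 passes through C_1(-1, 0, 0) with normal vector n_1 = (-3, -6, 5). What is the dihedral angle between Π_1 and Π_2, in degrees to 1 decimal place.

Π_2: n_1·r = n_1·C_1 gives -3x - 6y + 5z = 3.
cos θ = |n₁·n₂| / (|n₁||n₂|) = |-20| / (√16 · √70).
θ = arccos(0.59761) ≈ 53.3°.

53.3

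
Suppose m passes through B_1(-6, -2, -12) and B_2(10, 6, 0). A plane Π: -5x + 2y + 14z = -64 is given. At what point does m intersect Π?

A direction vector for m is B_2 − B_1 = (16, 8, 12).
Substitute r = (-6, -2, -12) + t(16, 8, 12) into the plane: -142 + 104t = -64, so t = 3/4.
Intersection: (-6, -2, -12) + (3/4)·(16, 8, 12) = (6, 4, -3).

(6, 4, -3)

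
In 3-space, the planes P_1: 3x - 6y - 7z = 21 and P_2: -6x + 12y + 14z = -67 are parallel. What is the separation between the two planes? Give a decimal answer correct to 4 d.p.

Rescale P_2 by 1/(-2): 3x - 6y - 7z = 67/2. Then distance = |21 − (67/2)| / √94 ≈ 1.2893.

1.2893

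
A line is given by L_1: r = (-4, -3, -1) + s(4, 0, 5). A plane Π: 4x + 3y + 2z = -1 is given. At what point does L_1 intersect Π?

Substitute r = (-4, -3, -1) + t(4, 0, 5) into the plane: -27 + 26t = -1, so t = 1.
Intersection: (-4, -3, -1) + 1·(4, 0, 5) = (0, -3, 4).

(0, -3, 4)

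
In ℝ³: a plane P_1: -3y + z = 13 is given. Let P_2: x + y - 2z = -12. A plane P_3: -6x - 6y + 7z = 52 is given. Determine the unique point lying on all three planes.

Solving the 3×3 linear system -3y + z = 13, x + y - 2z = -12, -6x - 6y + 7z = 52 (e.g. by elimination or Cramer's rule, determinant = -15) gives (-1, -3, 4).

(-1, -3, 4)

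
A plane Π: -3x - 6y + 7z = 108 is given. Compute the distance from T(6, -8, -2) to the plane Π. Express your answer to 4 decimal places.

n·T − d = (-3)·(6) + (-6)·(-8) + (7)·(-2) − 108 = -92; |n| = √94.
Distance = |-92| / √94 = 92/√94 ≈ 9.4891.

9.4891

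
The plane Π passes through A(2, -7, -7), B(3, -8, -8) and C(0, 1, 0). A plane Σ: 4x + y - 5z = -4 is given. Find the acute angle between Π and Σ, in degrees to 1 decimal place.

AB = (1, -1, -1), AC = (-2, 8, 7); a normal to Π is AB × AC = (1, -5, 6).
Using A: Π has equation x - 5y + 6z = -5.
cos θ = |n₁·n₂| / (|n₁||n₂|) = |-31| / (√62 · √42).
θ = arccos(0.60749) ≈ 52.6°.

52.6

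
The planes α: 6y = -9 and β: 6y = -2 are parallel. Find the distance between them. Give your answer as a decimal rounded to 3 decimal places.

1.167

Same normal n = (0, 6, 0) with |n| = √36; distance = |-9 − (-2)| / |n| = 7/√36 ≈ 1.167.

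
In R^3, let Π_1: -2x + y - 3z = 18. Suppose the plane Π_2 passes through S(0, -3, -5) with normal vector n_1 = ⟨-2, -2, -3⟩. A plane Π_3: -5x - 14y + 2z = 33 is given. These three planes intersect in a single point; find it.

Π_2: n_1·r = n_1·S gives -2x - 2y - 3z = 21.
Solving the 3×3 linear system -2x + y - 3z = 18, -2x - 2y - 3z = 21, -5x - 14y + 2z = 33 (e.g. by elimination or Cramer's rule, determinant = 57) gives (-5, -1, -3).

(-5, -1, -3)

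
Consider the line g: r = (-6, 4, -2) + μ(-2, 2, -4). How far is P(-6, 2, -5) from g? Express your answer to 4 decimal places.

3.2146

Taking (-6, 4, -2) on g with direction v = (-2, 2, -4): w = P − (-6, 4, -2) = (0, -2, -3), and w × v = (14, 6, -4).
Distance = |w × v| / |v| = √248 / √24 ≈ 3.2146.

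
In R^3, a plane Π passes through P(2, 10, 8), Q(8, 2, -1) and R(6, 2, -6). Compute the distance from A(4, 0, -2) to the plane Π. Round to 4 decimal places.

3.7210

PQ = (6, -8, -9), PR = (4, -8, -14); a normal to Π is PQ × PR = (40, 48, -16).
Using P: Π has equation 40x + 48y - 16z = 432.
n·A − d = (40)·(4) + (48)·(0) + (-16)·(-2) − 432 = -240; |n| = √4160.
Distance = |-240| / √4160 = 240/√4160 ≈ 3.7210.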